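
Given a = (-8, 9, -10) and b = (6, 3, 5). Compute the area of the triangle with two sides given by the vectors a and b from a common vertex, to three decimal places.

55.020

i: 9·5 - (-10)·3 = 45 - (-30) = 75
j: (-10)·6 - (-8)·5 = -60 - (-40) = -20
k: (-8)·3 - 9·6 = -24 - 54 = -78
a × b = (75, -20, -78)
|a × b| = √(75² + (-20)² + (-78)²) = √12109 ≈ 110.0409
area = ½ · 110.0409 ≈ 55.020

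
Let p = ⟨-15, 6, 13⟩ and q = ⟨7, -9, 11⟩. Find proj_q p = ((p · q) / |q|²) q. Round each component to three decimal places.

(-0.446, 0.574, -0.701)

p · q = (-15)·7 + 6·(-9) + 13·11 = -105 - 54 + 143 = -16
|q|² = 49 + 81 + 121 = 251
proj_q p = (-16/251) · (7, -9, 11) ≈ (-0.446, 0.574, -0.701)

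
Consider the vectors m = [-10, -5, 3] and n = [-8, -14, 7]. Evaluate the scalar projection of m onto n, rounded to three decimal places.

m · n = (-10)·(-8) + (-5)·(-14) + 3·7 = 80 + 70 + 21 = 171
|n| = √(64 + 196 + 49) = √309 ≈ 17.5784
comp_n m = 171 / √309 ≈ 9.728

9.728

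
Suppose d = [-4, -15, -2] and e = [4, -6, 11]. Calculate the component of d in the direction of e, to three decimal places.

3.953

d · e = (-4)·4 + (-15)·(-6) + (-2)·11 = -16 + 90 - 22 = 52
|e| = √(16 + 36 + 121) = √173 ≈ 13.1529
comp_e d = 52 / √173 ≈ 3.953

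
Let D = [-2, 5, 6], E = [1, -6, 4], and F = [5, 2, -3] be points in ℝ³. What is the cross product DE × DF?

DE = (3, -11, -2)
DF = (7, -3, -9)
i: (-11)·(-9) - (-2)·(-3) = 99 - 6 = 93
j: (-2)·7 - 3·(-9) = -14 - (-27) = 13
k: 3·(-3) - (-11)·7 = -9 - (-77) = 68
DE × DF = (93, 13, 68)

(93, 13, 68)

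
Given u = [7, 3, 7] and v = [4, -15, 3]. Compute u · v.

4

u · v = 7·4 + 3·(-15) + 7·3 = 28 - 45 + 21 = 4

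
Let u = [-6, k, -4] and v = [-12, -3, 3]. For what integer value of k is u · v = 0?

u · v = (-6)·(-12) + k·(-3) + (-4)·3 = 60 - 3k
Set equal to 0: -3k = -60, so k = 20.

20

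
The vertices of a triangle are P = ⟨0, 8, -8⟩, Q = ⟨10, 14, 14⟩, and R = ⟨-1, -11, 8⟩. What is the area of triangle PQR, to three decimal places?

287.739

PQ = (10, 6, 22),  PR = (-1, -19, 16)
i: 6·16 - 22·(-19) = 96 - (-418) = 514
j: 22·(-1) - 10·16 = -22 - 160 = -182
k: 10·(-19) - 6·(-1) = -190 - (-6) = -184
PQ × PR = (514, -182, -184)
|PQ × PR| = √331176 ≈ 575.4789
area = ½ · 575.4789 ≈ 287.739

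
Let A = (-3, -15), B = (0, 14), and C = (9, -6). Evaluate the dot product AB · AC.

297

AB = B − A = (3, 29)
AC = C − A = (12, 9)
AB · AC = 3·12 + 29·9 = 36 + 261 = 297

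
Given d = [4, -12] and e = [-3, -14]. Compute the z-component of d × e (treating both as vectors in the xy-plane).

-92

4·(-14) - (-12)·(-3) = -56 - 36 = -92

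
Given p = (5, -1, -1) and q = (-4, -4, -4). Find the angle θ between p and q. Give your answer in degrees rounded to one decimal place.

p · q = 5·(-4) + (-1)·(-4) + (-1)·(-4) = -20 + 4 + 4 = -12
|p|² = 25 + 1 + 1 = 27,  |p| = √27 ≈ 5.196152
|q|² = 16 + 16 + 16 = 48,  |q| = √48 ≈ 6.928203
cos θ = -12 / (5.196152 · 6.928203) ≈ -0.33333
θ = arccos(-0.33333) ≈ 109.5°

109.5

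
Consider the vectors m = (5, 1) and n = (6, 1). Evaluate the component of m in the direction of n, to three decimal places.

m · n = 5·6 + 1·1 = 30 + 1 = 31
|n| = √(36 + 1) = √37 ≈ 6.0828
comp_n m = 31 / √37 ≈ 5.096

5.096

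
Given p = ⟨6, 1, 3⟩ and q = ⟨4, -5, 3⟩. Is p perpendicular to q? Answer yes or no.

no

p · q = 6·4 + 1·(-5) + 3·3 = 24 - 5 + 9 = 28
Nonzero, so the vectors are not orthogonal.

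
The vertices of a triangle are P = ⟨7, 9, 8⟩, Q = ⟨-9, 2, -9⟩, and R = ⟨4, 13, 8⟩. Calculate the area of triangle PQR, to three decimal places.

60.104

PQ = (-16, -7, -17),  PR = (-3, 4, 0)
i: (-7)·0 - (-17)·4 = 0 - (-68) = 68
j: (-17)·(-3) - (-16)·0 = 51 - 0 = 51
k: (-16)·4 - (-7)·(-3) = -64 - 21 = -85
PQ × PR = (68, 51, -85)
|PQ × PR| = √14450 ≈ 120.2082
area = ½ · 120.2082 ≈ 60.104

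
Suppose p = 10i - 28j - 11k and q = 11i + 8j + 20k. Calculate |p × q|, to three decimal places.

i: (-28)·20 - (-11)·8 = -560 - (-88) = -472
j: (-11)·11 - 10·20 = -121 - 200 = -321
k: 10·8 - (-28)·11 = 80 - (-308) = 388
p × q = (-472, -321, 388)
|p × q| = √((-472)² + (-321)² + 388²) = √476369 ≈ 690.1949

690.195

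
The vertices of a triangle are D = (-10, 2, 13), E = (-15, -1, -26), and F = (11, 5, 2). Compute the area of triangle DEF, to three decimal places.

444.038

DE = (-5, -3, -39),  DF = (21, 3, -11)
i: (-3)·(-11) - (-39)·3 = 33 - (-117) = 150
j: (-39)·21 - (-5)·(-11) = -819 - 55 = -874
k: (-5)·3 - (-3)·21 = -15 - (-63) = 48
DE × DF = (150, -874, 48)
|DE × DF| = √788680 ≈ 888.0766
area = ½ · 888.0766 ≈ 444.038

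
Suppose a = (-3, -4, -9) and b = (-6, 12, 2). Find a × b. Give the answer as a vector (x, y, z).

(100, 60, -60)

i: (-4)·2 - (-9)·12 = -8 - (-108) = 100
j: (-9)·(-6) - (-3)·2 = 54 - (-6) = 60
k: (-3)·12 - (-4)·(-6) = -36 - 24 = -60
a × b = (100, 60, -60)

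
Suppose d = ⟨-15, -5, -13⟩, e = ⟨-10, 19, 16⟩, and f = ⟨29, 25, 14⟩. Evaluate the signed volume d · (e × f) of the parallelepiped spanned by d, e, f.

e × f:
i: 19·14 - 16·25 = 266 - 400 = -134
j: 16·29 - (-10)·14 = 464 - (-140) = 604
k: (-10)·25 - 19·29 = -250 - 551 = -801
e × f = (-134, 604, -801)
d · (e × f) = (-15)·(-134) + (-5)·604 + (-13)·(-801) = 2010 - 3020 + 10413 = 9403

9403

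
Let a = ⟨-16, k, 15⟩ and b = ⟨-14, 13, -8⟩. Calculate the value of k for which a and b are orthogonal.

-8

a · b = (-16)·(-14) + k·13 + 15·(-8) = 104 + 13k
Set equal to 0: 13k = -104, so k = -8.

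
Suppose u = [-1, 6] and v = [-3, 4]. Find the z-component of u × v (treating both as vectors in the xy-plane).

14

(-1)·4 - 6·(-3) = -4 - (-18) = 14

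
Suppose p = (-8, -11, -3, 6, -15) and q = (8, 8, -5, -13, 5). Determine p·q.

-290

p · q = (-8)·8 + (-11)·8 + (-3)·(-5) + 6·(-13) + (-15)·5 = -64 - 88 + 15 - 78 - 75 = -290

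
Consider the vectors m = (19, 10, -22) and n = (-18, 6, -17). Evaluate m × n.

(-38, 719, 294)

i: 10·(-17) - (-22)·6 = -170 - (-132) = -38
j: (-22)·(-18) - 19·(-17) = 396 - (-323) = 719
k: 19·6 - 10·(-18) = 114 - (-180) = 294
m × n = (-38, 719, 294)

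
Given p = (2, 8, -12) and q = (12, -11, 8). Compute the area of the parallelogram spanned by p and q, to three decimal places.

i: 8·8 - (-12)·(-11) = 64 - 132 = -68
j: (-12)·12 - 2·8 = -144 - 16 = -160
k: 2·(-11) - 8·12 = -22 - 96 = -118
p × q = (-68, -160, -118)
|p × q| = √((-68)² + (-160)² + (-118)²) = √44148 ≈ 210.1143

210.114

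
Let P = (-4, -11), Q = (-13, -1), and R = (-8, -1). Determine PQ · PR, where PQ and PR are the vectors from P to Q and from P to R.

PQ = Q − P = (-9, 10)
PR = R − P = (-4, 10)
PQ · PR = (-9)·(-4) + 10·10 = 36 + 100 = 136

136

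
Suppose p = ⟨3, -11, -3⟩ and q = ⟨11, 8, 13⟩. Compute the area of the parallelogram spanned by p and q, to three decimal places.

i: (-11)·13 - (-3)·8 = -143 - (-24) = -119
j: (-3)·11 - 3·13 = -33 - 39 = -72
k: 3·8 - (-11)·11 = 24 - (-121) = 145
p × q = (-119, -72, 145)
|p × q| = √((-119)² + (-72)² + 145²) = √40370 ≈ 200.9229

200.923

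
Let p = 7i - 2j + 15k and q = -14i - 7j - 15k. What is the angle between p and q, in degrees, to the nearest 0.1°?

148.7

p · q = 7·(-14) + (-2)·(-7) + 15·(-15) = -98 + 14 - 225 = -309
|p|² = 49 + 4 + 225 = 278,  |p| = √278 ≈ 16.673332
|q|² = 196 + 49 + 225 = 470,  |q| = √470 ≈ 21.679483
cos θ = -309 / (16.673332 · 21.679483) ≈ -0.85484
θ = arccos(-0.85484) ≈ 148.7°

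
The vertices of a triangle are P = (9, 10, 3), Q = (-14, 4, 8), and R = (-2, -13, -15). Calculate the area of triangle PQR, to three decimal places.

347.872

PQ = (-23, -6, 5),  PR = (-11, -23, -18)
i: (-6)·(-18) - 5·(-23) = 108 - (-115) = 223
j: 5·(-11) - (-23)·(-18) = -55 - 414 = -469
k: (-23)·(-23) - (-6)·(-11) = 529 - 66 = 463
PQ × PR = (223, -469, 463)
|PQ × PR| = √484059 ≈ 695.7435
area = ½ · 695.7435 ≈ 347.872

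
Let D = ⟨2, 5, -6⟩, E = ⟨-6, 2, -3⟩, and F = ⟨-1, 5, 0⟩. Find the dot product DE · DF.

DE = E − D = (-8, -3, 3)
DF = F − D = (-3, 0, 6)
DE · DF = (-8)·(-3) + (-3)·0 + 3·6 = 24 + 0 + 18 = 42

42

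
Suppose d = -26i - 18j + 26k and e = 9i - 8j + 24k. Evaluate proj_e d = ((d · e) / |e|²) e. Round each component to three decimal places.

(6.666, -5.925, 17.775)

d · e = (-26)·9 + (-18)·(-8) + 26·24 = -234 + 144 + 624 = 534
|e|² = 81 + 64 + 576 = 721
proj_e d = (534/721) · (9, -8, 24) ≈ (6.666, -5.925, 17.775)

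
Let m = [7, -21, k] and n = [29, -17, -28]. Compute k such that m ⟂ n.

m · n = 7·29 + (-21)·(-17) + k·(-28) = 560 - 28k
Set equal to 0: -28k = -560, so k = 20.

20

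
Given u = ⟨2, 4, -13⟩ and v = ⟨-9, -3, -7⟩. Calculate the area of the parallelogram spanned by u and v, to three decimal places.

150.167

i: 4·(-7) - (-13)·(-3) = -28 - 39 = -67
j: (-13)·(-9) - 2·(-7) = 117 - (-14) = 131
k: 2·(-3) - 4·(-9) = -6 - (-36) = 30
u × v = (-67, 131, 30)
|u × v| = √((-67)² + 131² + 30²) = √22550 ≈ 150.1666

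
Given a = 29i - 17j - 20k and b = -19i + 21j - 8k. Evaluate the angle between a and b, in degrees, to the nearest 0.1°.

a · b = 29·(-19) + (-17)·21 + (-20)·(-8) = -551 - 357 + 160 = -748
|a|² = 841 + 289 + 400 = 1530,  |a| = √1530 ≈ 39.115214
|b|² = 361 + 441 + 64 = 866,  |b| = √866 ≈ 29.427878
cos θ = -748 / (39.115214 · 29.427878) ≈ -0.64983
θ = arccos(-0.64983) ≈ 130.5°

130.5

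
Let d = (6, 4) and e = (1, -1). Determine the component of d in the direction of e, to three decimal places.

d · e = 6·1 + 4·(-1) = 6 - 4 = 2
|e| = √(1 + 1) = √2 ≈ 1.4142
comp_e d = 2 / √2 ≈ 1.414

1.414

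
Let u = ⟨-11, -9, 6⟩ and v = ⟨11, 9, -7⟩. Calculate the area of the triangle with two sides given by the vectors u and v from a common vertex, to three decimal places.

7.106

i: (-9)·(-7) - 6·9 = 63 - 54 = 9
j: 6·11 - (-11)·(-7) = 66 - 77 = -11
k: (-11)·9 - (-9)·11 = -99 - (-99) = 0
u × v = (9, -11, 0)
|u × v| = √(9² + (-11)² + 0²) = √202 ≈ 14.2127
area = ½ · 14.2127 ≈ 7.106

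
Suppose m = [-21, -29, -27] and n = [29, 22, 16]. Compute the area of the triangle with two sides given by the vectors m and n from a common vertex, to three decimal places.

i: (-29)·16 - (-27)·22 = -464 - (-594) = 130
j: (-27)·29 - (-21)·16 = -783 - (-336) = -447
k: (-21)·22 - (-29)·29 = -462 - (-841) = 379
m × n = (130, -447, 379)
|m × n| = √(130² + (-447)² + 379²) = √360350 ≈ 600.2916
area = ½ · 600.2916 ≈ 300.146

300.146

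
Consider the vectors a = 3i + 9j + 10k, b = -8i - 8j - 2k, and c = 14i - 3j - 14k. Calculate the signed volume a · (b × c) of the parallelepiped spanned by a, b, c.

418

b × c:
i: (-8)·(-14) - (-2)·(-3) = 112 - 6 = 106
j: (-2)·14 - (-8)·(-14) = -28 - 112 = -140
k: (-8)·(-3) - (-8)·14 = 24 - (-112) = 136
b × c = (106, -140, 136)
a · (b × c) = 3·106 + 9·(-140) + 10·136 = 318 - 1260 + 1360 = 418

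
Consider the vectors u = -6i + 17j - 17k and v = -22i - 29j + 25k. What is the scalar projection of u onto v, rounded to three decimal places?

u · v = (-6)·(-22) + 17·(-29) + (-17)·25 = 132 - 493 - 425 = -786
|v| = √(484 + 841 + 625) = √1950 ≈ 44.1588
comp_v u = -786 / √1950 ≈ -17.799

-17.799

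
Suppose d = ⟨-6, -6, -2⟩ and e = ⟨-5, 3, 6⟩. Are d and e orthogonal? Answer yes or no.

yes

d · e = (-6)·(-5) + (-6)·3 + (-2)·6 = 30 - 18 - 12 = 0
Zero, so the vectors are orthogonal.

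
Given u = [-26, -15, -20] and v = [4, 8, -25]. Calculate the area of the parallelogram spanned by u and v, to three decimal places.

i: (-15)·(-25) - (-20)·8 = 375 - (-160) = 535
j: (-20)·4 - (-26)·(-25) = -80 - 650 = -730
k: (-26)·8 - (-15)·4 = -208 - (-60) = -148
u × v = (535, -730, -148)
|u × v| = √(535² + (-730)² + (-148)²) = √841029 ≈ 917.0763

917.076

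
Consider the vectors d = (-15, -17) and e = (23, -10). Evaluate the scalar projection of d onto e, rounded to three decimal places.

d · e = (-15)·23 + (-17)·(-10) = -345 + 170 = -175
|e| = √(529 + 100) = √629 ≈ 25.0799
comp_e d = -175 / √629 ≈ -6.978

-6.978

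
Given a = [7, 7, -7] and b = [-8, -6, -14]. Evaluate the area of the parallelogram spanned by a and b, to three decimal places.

208.595

i: 7·(-14) - (-7)·(-6) = -98 - 42 = -140
j: (-7)·(-8) - 7·(-14) = 56 - (-98) = 154
k: 7·(-6) - 7·(-8) = -42 - (-56) = 14
a × b = (-140, 154, 14)
|a × b| = √((-140)² + 154² + 14²) = √43512 ≈ 208.5953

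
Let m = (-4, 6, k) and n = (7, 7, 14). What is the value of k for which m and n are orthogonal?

m · n = (-4)·7 + 6·7 + k·14 = 14 + 14k
Set equal to 0: 14k = -14, so k = -1.

-1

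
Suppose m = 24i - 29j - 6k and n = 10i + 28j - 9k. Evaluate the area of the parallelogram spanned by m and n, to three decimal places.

1064.810

i: (-29)·(-9) - (-6)·28 = 261 - (-168) = 429
j: (-6)·10 - 24·(-9) = -60 - (-216) = 156
k: 24·28 - (-29)·10 = 672 - (-290) = 962
m × n = (429, 156, 962)
|m × n| = √(429² + 156² + 962²) = √1133821 ≈ 1064.8103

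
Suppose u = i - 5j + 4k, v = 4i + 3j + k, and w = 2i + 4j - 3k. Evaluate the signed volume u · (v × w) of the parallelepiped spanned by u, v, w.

v × w:
i: 3·(-3) - 1·4 = -9 - 4 = -13
j: 1·2 - 4·(-3) = 2 - (-12) = 14
k: 4·4 - 3·2 = 16 - 6 = 10
v × w = (-13, 14, 10)
u · (v × w) = 1·(-13) + (-5)·14 + 4·10 = -13 - 70 + 40 = -43

-43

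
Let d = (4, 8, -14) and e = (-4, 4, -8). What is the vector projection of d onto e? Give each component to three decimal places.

(-5.333, 5.333, -10.667)

d · e = 4·(-4) + 8·4 + (-14)·(-8) = -16 + 32 + 112 = 128
|e|² = 16 + 16 + 64 = 96
proj_e d = (128/96) · (-4, 4, -8) ≈ (-5.333, 5.333, -10.667)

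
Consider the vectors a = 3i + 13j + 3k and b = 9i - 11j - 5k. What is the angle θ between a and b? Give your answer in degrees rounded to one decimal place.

a · b = 3·9 + 13·(-11) + 3·(-5) = 27 - 143 - 15 = -131
|a|² = 9 + 169 + 9 = 187,  |a| = √187 ≈ 13.674794
|b|² = 81 + 121 + 25 = 227,  |b| = √227 ≈ 15.066519
cos θ = -131 / (13.674794 · 15.066519) ≈ -0.63582
θ = arccos(-0.63582) ≈ 129.5°

129.5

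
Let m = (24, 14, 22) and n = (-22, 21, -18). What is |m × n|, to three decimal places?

i: 14·(-18) - 22·21 = -252 - 462 = -714
j: 22·(-22) - 24·(-18) = -484 - (-432) = -52
k: 24·21 - 14·(-22) = 504 - (-308) = 812
m × n = (-714, -52, 812)
|m × n| = √((-714)² + (-52)² + 812²) = √1171844 ≈ 1082.5174

1082.517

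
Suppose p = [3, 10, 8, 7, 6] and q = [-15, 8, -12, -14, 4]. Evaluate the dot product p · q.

p · q = 3·(-15) + 10·8 + 8·(-12) + 7·(-14) + 6·4 = -45 + 80 - 96 - 98 + 24 = -135

-135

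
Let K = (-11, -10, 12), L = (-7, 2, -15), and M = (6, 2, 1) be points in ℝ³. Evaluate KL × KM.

(192, -415, -156)

KL = (4, 12, -27)
KM = (17, 12, -11)
i: 12·(-11) - (-27)·12 = -132 - (-324) = 192
j: (-27)·17 - 4·(-11) = -459 - (-44) = -415
k: 4·12 - 12·17 = 48 - 204 = -156
KL × KM = (192, -415, -156)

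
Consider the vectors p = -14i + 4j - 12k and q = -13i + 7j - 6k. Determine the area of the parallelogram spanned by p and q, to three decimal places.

i: 4·(-6) - (-12)·7 = -24 - (-84) = 60
j: (-12)·(-13) - (-14)·(-6) = 156 - 84 = 72
k: (-14)·7 - 4·(-13) = -98 - (-52) = -46
p × q = (60, 72, -46)
|p × q| = √(60² + 72² + (-46)²) = √10900 ≈ 104.4031

104.403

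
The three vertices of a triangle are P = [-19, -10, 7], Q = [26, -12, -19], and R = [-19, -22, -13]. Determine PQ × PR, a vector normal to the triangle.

PQ = (45, -2, -26)
PR = (0, -12, -20)
i: (-2)·(-20) - (-26)·(-12) = 40 - 312 = -272
j: (-26)·0 - 45·(-20) = 0 - (-900) = 900
k: 45·(-12) - (-2)·0 = -540 - 0 = -540
PQ × PR = (-272, 900, -540)

(-272, 900, -540)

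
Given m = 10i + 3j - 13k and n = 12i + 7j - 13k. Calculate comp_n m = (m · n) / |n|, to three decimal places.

16.293

m · n = 10·12 + 3·7 + (-13)·(-13) = 120 + 21 + 169 = 310
|n| = √(144 + 49 + 169) = √362 ≈ 19.0263
comp_n m = 310 / √362 ≈ 16.293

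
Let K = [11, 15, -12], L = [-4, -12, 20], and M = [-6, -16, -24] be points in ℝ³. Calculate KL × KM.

(1316, -724, 6)

KL = (-15, -27, 32)
KM = (-17, -31, -12)
i: (-27)·(-12) - 32·(-31) = 324 - (-992) = 1316
j: 32·(-17) - (-15)·(-12) = -544 - 180 = -724
k: (-15)·(-31) - (-27)·(-17) = 465 - 459 = 6
KL × KM = (1316, -724, 6)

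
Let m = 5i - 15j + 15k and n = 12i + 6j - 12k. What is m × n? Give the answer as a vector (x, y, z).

(90, 240, 210)

i: (-15)·(-12) - 15·6 = 180 - 90 = 90
j: 15·12 - 5·(-12) = 180 - (-60) = 240
k: 5·6 - (-15)·12 = 30 - (-180) = 210
m × n = (90, 240, 210)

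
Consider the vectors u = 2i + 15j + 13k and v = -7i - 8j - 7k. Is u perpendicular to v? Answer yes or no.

u · v = 2·(-7) + 15·(-8) + 13·(-7) = -14 - 120 - 91 = -225
Nonzero, so the vectors are not orthogonal.

no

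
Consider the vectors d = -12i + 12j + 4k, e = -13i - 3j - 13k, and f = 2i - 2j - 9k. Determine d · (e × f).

e × f:
i: (-3)·(-9) - (-13)·(-2) = 27 - 26 = 1
j: (-13)·2 - (-13)·(-9) = -26 - 117 = -143
k: (-13)·(-2) - (-3)·2 = 26 - (-6) = 32
e × f = (1, -143, 32)
d · (e × f) = (-12)·1 + 12·(-143) + 4·32 = -12 - 1716 + 128 = -1600

-1600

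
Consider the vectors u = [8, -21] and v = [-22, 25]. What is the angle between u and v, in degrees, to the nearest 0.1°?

u · v = 8·(-22) + (-21)·25 = -176 - 525 = -701
|u|² = 64 + 441 = 505,  |u| = √505 ≈ 22.472205
|v|² = 484 + 625 = 1109,  |v| = √1109 ≈ 33.301652
cos θ = -701 / (22.472205 · 33.301652) ≈ -0.93671
θ = arccos(-0.93671) ≈ 159.5°

159.5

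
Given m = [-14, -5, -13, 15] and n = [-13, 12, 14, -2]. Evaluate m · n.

m · n = (-14)·(-13) + (-5)·12 + (-13)·14 + 15·(-2) = 182 - 60 - 182 - 30 = -90

-90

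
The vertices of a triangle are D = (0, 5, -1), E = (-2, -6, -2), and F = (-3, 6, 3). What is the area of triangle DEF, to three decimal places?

DE = (-2, -11, -1),  DF = (-3, 1, 4)
i: (-11)·4 - (-1)·1 = -44 - (-1) = -43
j: (-1)·(-3) - (-2)·4 = 3 - (-8) = 11
k: (-2)·1 - (-11)·(-3) = -2 - 33 = -35
DE × DF = (-43, 11, -35)
|DE × DF| = √3195 ≈ 56.5243
area = ½ · 56.5243 ≈ 28.262

28.262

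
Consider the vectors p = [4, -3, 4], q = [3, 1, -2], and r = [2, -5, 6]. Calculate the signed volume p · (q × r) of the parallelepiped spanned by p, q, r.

q × r:
i: 1·6 - (-2)·(-5) = 6 - 10 = -4
j: (-2)·2 - 3·6 = -4 - 18 = -22
k: 3·(-5) - 1·2 = -15 - 2 = -17
q × r = (-4, -22, -17)
p · (q × r) = 4·(-4) + (-3)·(-22) + 4·(-17) = -16 + 66 - 68 = -18

-18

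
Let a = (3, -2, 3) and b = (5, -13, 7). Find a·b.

a · b = 3·5 + (-2)·(-13) + 3·7 = 15 + 26 + 21 = 62

62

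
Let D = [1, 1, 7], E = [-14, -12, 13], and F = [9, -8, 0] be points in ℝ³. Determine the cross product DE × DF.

(145, -57, 239)

DE = (-15, -13, 6)
DF = (8, -9, -7)
i: (-13)·(-7) - 6·(-9) = 91 - (-54) = 145
j: 6·8 - (-15)·(-7) = 48 - 105 = -57
k: (-15)·(-9) - (-13)·8 = 135 - (-104) = 239
DE × DF = (145, -57, 239)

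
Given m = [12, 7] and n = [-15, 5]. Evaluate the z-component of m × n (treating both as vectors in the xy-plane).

12·5 - 7·(-15) = 60 - (-105) = 165

165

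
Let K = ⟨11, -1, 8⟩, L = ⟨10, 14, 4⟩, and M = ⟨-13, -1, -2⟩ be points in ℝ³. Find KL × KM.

KL = (-1, 15, -4)
KM = (-24, 0, -10)
i: 15·(-10) - (-4)·0 = -150 - 0 = -150
j: (-4)·(-24) - (-1)·(-10) = 96 - 10 = 86
k: (-1)·0 - 15·(-24) = 0 - (-360) = 360
KL × KM = (-150, 86, 360)

(-150, 86, 360)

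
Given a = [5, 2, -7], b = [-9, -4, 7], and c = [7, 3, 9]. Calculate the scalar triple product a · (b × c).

b × c:
i: (-4)·9 - 7·3 = -36 - 21 = -57
j: 7·7 - (-9)·9 = 49 - (-81) = 130
k: (-9)·3 - (-4)·7 = -27 - (-28) = 1
b × c = (-57, 130, 1)
a · (b × c) = 5·(-57) + 2·130 + (-7)·1 = -285 + 260 - 7 = -32

-32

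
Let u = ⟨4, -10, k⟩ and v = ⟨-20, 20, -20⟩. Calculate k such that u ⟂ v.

u · v = 4·(-20) + (-10)·20 + k·(-20) = -280 - 20k
Set equal to 0: -20k = 280, so k = -14.

-14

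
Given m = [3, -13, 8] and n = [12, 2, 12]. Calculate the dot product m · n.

106

m · n = 3·12 + (-13)·2 + 8·12 = 36 - 26 + 96 = 106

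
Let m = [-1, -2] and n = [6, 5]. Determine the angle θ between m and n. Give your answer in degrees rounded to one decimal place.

156.4

m · n = (-1)·6 + (-2)·5 = -6 - 10 = -16
|m|² = 1 + 4 = 5,  |m| = √5 ≈ 2.236068
|n|² = 36 + 25 = 61,  |n| = √61 ≈ 7.810250
cos θ = -16 / (2.236068 · 7.810250) ≈ -0.91616
θ = arccos(-0.91616) ≈ 156.4°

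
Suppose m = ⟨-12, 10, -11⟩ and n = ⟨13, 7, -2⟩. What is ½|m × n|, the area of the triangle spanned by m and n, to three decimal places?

i: 10·(-2) - (-11)·7 = -20 - (-77) = 57
j: (-11)·13 - (-12)·(-2) = -143 - 24 = -167
k: (-12)·7 - 10·13 = -84 - 130 = -214
m × n = (57, -167, -214)
|m × n| = √(57² + (-167)² + (-214)²) = √76934 ≈ 277.3698
area = ½ · 277.3698 ≈ 138.685

138.685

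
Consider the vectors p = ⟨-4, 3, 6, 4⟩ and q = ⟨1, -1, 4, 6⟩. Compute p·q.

p · q = (-4)·1 + 3·(-1) + 6·4 + 4·6 = -4 - 3 + 24 + 24 = 41

41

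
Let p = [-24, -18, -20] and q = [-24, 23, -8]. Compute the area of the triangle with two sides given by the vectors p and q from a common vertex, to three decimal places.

i: (-18)·(-8) - (-20)·23 = 144 - (-460) = 604
j: (-20)·(-24) - (-24)·(-8) = 480 - 192 = 288
k: (-24)·23 - (-18)·(-24) = -552 - 432 = -984
p × q = (604, 288, -984)
|p × q| = √(604² + 288² + (-984)²) = √1416016 ≈ 1189.9647
area = ½ · 1189.9647 ≈ 594.982

594.982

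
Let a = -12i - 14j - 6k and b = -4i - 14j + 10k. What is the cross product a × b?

i: (-14)·10 - (-6)·(-14) = -140 - 84 = -224
j: (-6)·(-4) - (-12)·10 = 24 - (-120) = 144
k: (-12)·(-14) - (-14)·(-4) = 168 - 56 = 112
a × b = (-224, 144, 112)

(-224, 144, 112)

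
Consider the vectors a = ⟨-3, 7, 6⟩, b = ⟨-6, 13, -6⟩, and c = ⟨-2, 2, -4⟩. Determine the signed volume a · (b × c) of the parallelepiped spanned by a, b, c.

b × c:
i: 13·(-4) - (-6)·2 = -52 - (-12) = -40
j: (-6)·(-2) - (-6)·(-4) = 12 - 24 = -12
k: (-6)·2 - 13·(-2) = -12 - (-26) = 14
b × c = (-40, -12, 14)
a · (b × c) = (-3)·(-40) + 7·(-12) + 6·14 = 120 - 84 + 84 = 120

120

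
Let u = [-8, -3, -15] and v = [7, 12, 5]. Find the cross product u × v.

(165, -65, -75)

i: (-3)·5 - (-15)·12 = -15 - (-180) = 165
j: (-15)·7 - (-8)·5 = -105 - (-40) = -65
k: (-8)·12 - (-3)·7 = -96 - (-21) = -75
u × v = (165, -65, -75)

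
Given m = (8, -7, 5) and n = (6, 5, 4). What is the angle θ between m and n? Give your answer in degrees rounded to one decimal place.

m · n = 8·6 + (-7)·5 + 5·4 = 48 - 35 + 20 = 33
|m|² = 64 + 49 + 25 = 138,  |m| = √138 ≈ 11.747340
|n|² = 36 + 25 + 16 = 77,  |n| = √77 ≈ 8.774964
cos θ = 33 / (11.747340 · 8.774964) ≈ 0.32013
θ = arccos(0.32013) ≈ 71.3°

71.3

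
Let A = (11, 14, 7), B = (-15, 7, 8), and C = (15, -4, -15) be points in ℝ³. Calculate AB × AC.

AB = (-26, -7, 1)
AC = (4, -18, -22)
i: (-7)·(-22) - 1·(-18) = 154 - (-18) = 172
j: 1·4 - (-26)·(-22) = 4 - 572 = -568
k: (-26)·(-18) - (-7)·4 = 468 - (-28) = 496
AB × AC = (172, -568, 496)

(172, -568, 496)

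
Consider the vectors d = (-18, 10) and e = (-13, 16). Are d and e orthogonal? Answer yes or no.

d · e = (-18)·(-13) + 10·16 = 234 + 160 = 394
Nonzero, so the vectors are not orthogonal.

no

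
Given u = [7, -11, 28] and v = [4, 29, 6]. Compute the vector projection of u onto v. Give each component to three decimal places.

(-0.551, -3.994, -0.826)

u · v = 7·4 + (-11)·29 + 28·6 = 28 - 319 + 168 = -123
|v|² = 16 + 841 + 36 = 893
proj_v u = (-123/893) · (4, 29, 6) ≈ (-0.551, -3.994, -0.826)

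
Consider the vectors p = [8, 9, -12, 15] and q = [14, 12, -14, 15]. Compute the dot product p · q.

p · q = 8·14 + 9·12 + (-12)·(-14) + 15·15 = 112 + 108 + 168 + 225 = 613

613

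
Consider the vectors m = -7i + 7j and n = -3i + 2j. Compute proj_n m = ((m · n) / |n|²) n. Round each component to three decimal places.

m · n = (-7)·(-3) + 7·2 = 21 + 14 = 35
|n|² = 9 + 4 = 13
proj_n m = (35/13) · (-3, 2) ≈ (-8.077, 5.385)

(-8.077, 5.385)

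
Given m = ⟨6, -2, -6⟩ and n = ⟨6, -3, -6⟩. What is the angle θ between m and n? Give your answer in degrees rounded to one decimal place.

6.2

m · n = 6·6 + (-2)·(-3) + (-6)·(-6) = 36 + 6 + 36 = 78
|m|² = 36 + 4 + 36 = 76,  |m| = √76 ≈ 8.717798
|n|² = 36 + 9 + 36 = 81,  |n| = √81 ≈ 9.000000
cos θ = 78 / (8.717798 · 9.000000) ≈ 0.99413
θ = arccos(0.99413) ≈ 6.2°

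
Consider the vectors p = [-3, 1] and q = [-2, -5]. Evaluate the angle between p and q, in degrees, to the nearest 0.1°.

p · q = (-3)·(-2) + 1·(-5) = 6 - 5 = 1
|p|² = 9 + 1 = 10,  |p| = √10 ≈ 3.162278
|q|² = 4 + 25 = 29,  |q| = √29 ≈ 5.385165
cos θ = 1 / (3.162278 · 5.385165) ≈ 0.05872
θ = arccos(0.05872) ≈ 86.6°

86.6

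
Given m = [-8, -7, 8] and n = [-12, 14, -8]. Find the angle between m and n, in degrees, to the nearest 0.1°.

m · n = (-8)·(-12) + (-7)·14 + 8·(-8) = 96 - 98 - 64 = -66
|m|² = 64 + 49 + 64 = 177,  |m| = √177 ≈ 13.304135
|n|² = 144 + 196 + 64 = 404,  |n| = √404 ≈ 20.099751
cos θ = -66 / (13.304135 · 20.099751) ≈ -0.24681
θ = arccos(-0.24681) ≈ 104.3°

104.3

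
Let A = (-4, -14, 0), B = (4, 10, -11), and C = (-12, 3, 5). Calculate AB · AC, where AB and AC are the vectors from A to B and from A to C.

AB = B − A = (8, 24, -11)
AC = C − A = (-8, 17, 5)
AB · AC = 8·(-8) + 24·17 + (-11)·5 = -64 + 408 - 55 = 289

289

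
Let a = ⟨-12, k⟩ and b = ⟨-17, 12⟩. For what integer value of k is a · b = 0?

a · b = (-12)·(-17) + k·12 = 204 + 12k
Set equal to 0: 12k = -204, so k = -17.

-17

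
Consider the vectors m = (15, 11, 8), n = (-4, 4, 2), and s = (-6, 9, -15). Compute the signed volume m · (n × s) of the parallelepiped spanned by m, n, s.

n × s:
i: 4·(-15) - 2·9 = -60 - 18 = -78
j: 2·(-6) - (-4)·(-15) = -12 - 60 = -72
k: (-4)·9 - 4·(-6) = -36 - (-24) = -12
n × s = (-78, -72, -12)
m · (n × s) = 15·(-78) + 11·(-72) + 8·(-12) = -1170 - 792 - 96 = -2058

-2058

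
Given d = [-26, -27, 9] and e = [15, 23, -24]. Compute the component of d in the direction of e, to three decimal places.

d · e = (-26)·15 + (-27)·23 + 9·(-24) = -390 - 621 - 216 = -1227
|e| = √(225 + 529 + 576) = √1330 ≈ 36.4692
comp_e d = -1227 / √1330 ≈ -33.645

-33.645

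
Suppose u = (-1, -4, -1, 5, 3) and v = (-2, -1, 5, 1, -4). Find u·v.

-6

u · v = (-1)·(-2) + (-4)·(-1) + (-1)·5 + 5·1 + 3·(-4) = 2 + 4 - 5 + 5 - 12 = -6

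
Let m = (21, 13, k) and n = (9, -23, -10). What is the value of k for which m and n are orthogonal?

m · n = 21·9 + 13·(-23) + k·(-10) = -110 - 10k
Set equal to 0: -10k = 110, so k = -11.

-11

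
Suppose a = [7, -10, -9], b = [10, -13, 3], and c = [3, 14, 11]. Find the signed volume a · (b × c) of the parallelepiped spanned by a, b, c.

-1896

b × c:
i: (-13)·11 - 3·14 = -143 - 42 = -185
j: 3·3 - 10·11 = 9 - 110 = -101
k: 10·14 - (-13)·3 = 140 - (-39) = 179
b × c = (-185, -101, 179)
a · (b × c) = 7·(-185) + (-10)·(-101) + (-9)·179 = -1295 + 1010 - 1611 = -1896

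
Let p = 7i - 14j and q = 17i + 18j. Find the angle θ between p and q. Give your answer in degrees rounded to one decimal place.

p · q = 7·17 + (-14)·18 = 119 - 252 = -133
|p|² = 49 + 196 = 245,  |p| = √245 ≈ 15.652476
|q|² = 289 + 324 = 613,  |q| = √613 ≈ 24.758837
cos θ = -133 / (15.652476 · 24.758837) ≈ -0.34319
θ = arccos(-0.34319) ≈ 110.1°

110.1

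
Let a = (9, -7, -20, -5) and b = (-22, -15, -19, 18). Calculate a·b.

197

a · b = 9·(-22) + (-7)·(-15) + (-20)·(-19) + (-5)·18 = -198 + 105 + 380 - 90 = 197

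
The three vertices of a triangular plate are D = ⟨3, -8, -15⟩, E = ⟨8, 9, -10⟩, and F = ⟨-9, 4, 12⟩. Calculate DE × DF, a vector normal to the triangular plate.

DE = (5, 17, 5)
DF = (-12, 12, 27)
i: 17·27 - 5·12 = 459 - 60 = 399
j: 5·(-12) - 5·27 = -60 - 135 = -195
k: 5·12 - 17·(-12) = 60 - (-204) = 264
DE × DF = (399, -195, 264)

(399, -195, 264)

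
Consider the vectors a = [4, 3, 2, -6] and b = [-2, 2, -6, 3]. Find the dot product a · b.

a · b = 4·(-2) + 3·2 + 2·(-6) + (-6)·3 = -8 + 6 - 12 - 18 = -32

-32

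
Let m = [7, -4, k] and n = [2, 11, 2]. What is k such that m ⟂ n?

15

m · n = 7·2 + (-4)·11 + k·2 = -30 + 2k
Set equal to 0: 2k = 30, so k = 15.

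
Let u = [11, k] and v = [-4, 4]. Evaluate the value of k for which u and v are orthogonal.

11

u · v = 11·(-4) + k·4 = -44 + 4k
Set equal to 0: 4k = 44, so k = 11.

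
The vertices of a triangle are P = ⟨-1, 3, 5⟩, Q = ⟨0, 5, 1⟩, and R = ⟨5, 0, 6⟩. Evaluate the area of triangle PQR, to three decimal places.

15.411

PQ = (1, 2, -4),  PR = (6, -3, 1)
i: 2·1 - (-4)·(-3) = 2 - 12 = -10
j: (-4)·6 - 1·1 = -24 - 1 = -25
k: 1·(-3) - 2·6 = -3 - 12 = -15
PQ × PR = (-10, -25, -15)
|PQ × PR| = √950 ≈ 30.8221
area = ½ · 30.8221 ≈ 15.411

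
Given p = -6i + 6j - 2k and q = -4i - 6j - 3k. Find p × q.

i: 6·(-3) - (-2)·(-6) = -18 - 12 = -30
j: (-2)·(-4) - (-6)·(-3) = 8 - 18 = -10
k: (-6)·(-6) - 6·(-4) = 36 - (-24) = 60
p × q = (-30, -10, 60)

(-30, -10, 60)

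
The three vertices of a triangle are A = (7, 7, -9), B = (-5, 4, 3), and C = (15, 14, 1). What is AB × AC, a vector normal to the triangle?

(-114, 216, -60)

AB = (-12, -3, 12)
AC = (8, 7, 10)
i: (-3)·10 - 12·7 = -30 - 84 = -114
j: 12·8 - (-12)·10 = 96 - (-120) = 216
k: (-12)·7 - (-3)·8 = -84 - (-24) = -60
AB × AC = (-114, 216, -60)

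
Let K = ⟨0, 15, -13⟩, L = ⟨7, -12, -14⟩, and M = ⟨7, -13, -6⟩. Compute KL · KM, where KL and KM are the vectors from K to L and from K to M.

KL = L − K = (7, -27, -1)
KM = M − K = (7, -28, 7)
KL · KM = 7·7 + (-27)·(-28) + (-1)·7 = 49 + 756 - 7 = 798

798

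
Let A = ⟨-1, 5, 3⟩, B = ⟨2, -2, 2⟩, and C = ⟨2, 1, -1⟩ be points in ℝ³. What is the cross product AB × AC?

AB = (3, -7, -1)
AC = (3, -4, -4)
i: (-7)·(-4) - (-1)·(-4) = 28 - 4 = 24
j: (-1)·3 - 3·(-4) = -3 - (-12) = 9
k: 3·(-4) - (-7)·3 = -12 - (-21) = 9
AB × AC = (24, 9, 9)

(24, 9, 9)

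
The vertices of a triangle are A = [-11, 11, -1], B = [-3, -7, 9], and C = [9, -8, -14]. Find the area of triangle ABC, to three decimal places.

280.827

AB = (8, -18, 10),  AC = (20, -19, -13)
i: (-18)·(-13) - 10·(-19) = 234 - (-190) = 424
j: 10·20 - 8·(-13) = 200 - (-104) = 304
k: 8·(-19) - (-18)·20 = -152 - (-360) = 208
AB × AC = (424, 304, 208)
|AB × AC| = √315456 ≈ 561.6547
area = ½ · 561.6547 ≈ 280.827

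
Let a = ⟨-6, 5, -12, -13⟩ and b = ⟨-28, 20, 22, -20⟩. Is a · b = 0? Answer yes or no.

a · b = (-6)·(-28) + 5·20 + (-12)·22 + (-13)·(-20) = 168 + 100 - 264 + 260 = 264
Nonzero, so the vectors are not orthogonal.

no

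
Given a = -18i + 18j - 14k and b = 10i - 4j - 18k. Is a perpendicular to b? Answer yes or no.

a · b = (-18)·10 + 18·(-4) + (-14)·(-18) = -180 - 72 + 252 = 0
Zero, so the vectors are orthogonal.

yes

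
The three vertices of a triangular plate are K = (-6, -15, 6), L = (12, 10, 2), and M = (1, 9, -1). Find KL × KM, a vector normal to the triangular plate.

(-79, 98, 257)

KL = (18, 25, -4)
KM = (7, 24, -7)
i: 25·(-7) - (-4)·24 = -175 - (-96) = -79
j: (-4)·7 - 18·(-7) = -28 - (-126) = 98
k: 18·24 - 25·7 = 432 - 175 = 257
KL × KM = (-79, 98, 257)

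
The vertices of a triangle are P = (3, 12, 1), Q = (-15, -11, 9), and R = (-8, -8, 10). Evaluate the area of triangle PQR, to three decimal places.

69.163

PQ = (-18, -23, 8),  PR = (-11, -20, 9)
i: (-23)·9 - 8·(-20) = -207 - (-160) = -47
j: 8·(-11) - (-18)·9 = -88 - (-162) = 74
k: (-18)·(-20) - (-23)·(-11) = 360 - 253 = 107
PQ × PR = (-47, 74, 107)
|PQ × PR| = √19134 ≈ 138.3257
area = ½ · 138.3257 ≈ 69.163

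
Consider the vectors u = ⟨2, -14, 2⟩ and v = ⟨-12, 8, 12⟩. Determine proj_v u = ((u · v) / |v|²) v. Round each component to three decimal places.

(3.818, -2.545, -3.818)

u · v = 2·(-12) + (-14)·8 + 2·12 = -24 - 112 + 24 = -112
|v|² = 144 + 64 + 144 = 352
proj_v u = (-112/352) · (-12, 8, 12) ≈ (3.818, -2.545, -3.818)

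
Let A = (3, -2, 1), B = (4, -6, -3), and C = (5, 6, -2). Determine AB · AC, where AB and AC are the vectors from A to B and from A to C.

-18

AB = B − A = (1, -4, -4)
AC = C − A = (2, 8, -3)
AB · AC = 1·2 + (-4)·8 + (-4)·(-3) = 2 - 32 + 12 = -18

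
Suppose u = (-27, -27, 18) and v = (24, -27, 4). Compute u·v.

u · v = (-27)·24 + (-27)·(-27) + 18·4 = -648 + 729 + 72 = 153

153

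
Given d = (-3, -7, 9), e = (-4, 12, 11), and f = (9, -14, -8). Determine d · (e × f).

e × f:
i: 12·(-8) - 11·(-14) = -96 - (-154) = 58
j: 11·9 - (-4)·(-8) = 99 - 32 = 67
k: (-4)·(-14) - 12·9 = 56 - 108 = -52
e × f = (58, 67, -52)
d · (e × f) = (-3)·58 + (-7)·67 + 9·(-52) = -174 - 469 - 468 = -1111

-1111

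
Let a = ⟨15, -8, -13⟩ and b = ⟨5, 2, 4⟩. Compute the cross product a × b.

i: (-8)·4 - (-13)·2 = -32 - (-26) = -6
j: (-13)·5 - 15·4 = -65 - 60 = -125
k: 15·2 - (-8)·5 = 30 - (-40) = 70
a × b = (-6, -125, 70)

(-6, -125, 70)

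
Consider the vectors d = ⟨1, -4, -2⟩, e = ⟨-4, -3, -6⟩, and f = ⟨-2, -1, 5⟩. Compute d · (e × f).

e × f:
i: (-3)·5 - (-6)·(-1) = -15 - 6 = -21
j: (-6)·(-2) - (-4)·5 = 12 - (-20) = 32
k: (-4)·(-1) - (-3)·(-2) = 4 - 6 = -2
e × f = (-21, 32, -2)
d · (e × f) = 1·(-21) + (-4)·32 + (-2)·(-2) = -21 - 128 + 4 = -145

-145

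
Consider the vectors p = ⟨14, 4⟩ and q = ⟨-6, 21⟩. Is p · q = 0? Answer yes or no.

p · q = 14·(-6) + 4·21 = -84 + 84 = 0
Zero, so the vectors are orthogonal.

yes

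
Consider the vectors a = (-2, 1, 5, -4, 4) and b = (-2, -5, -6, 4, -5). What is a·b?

a · b = (-2)·(-2) + 1·(-5) + 5·(-6) + (-4)·4 + 4·(-5) = 4 - 5 - 30 - 16 - 20 = -67

-67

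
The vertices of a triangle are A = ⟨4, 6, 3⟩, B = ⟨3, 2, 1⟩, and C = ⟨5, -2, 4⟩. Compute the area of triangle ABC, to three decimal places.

11.673

AB = (-1, -4, -2),  AC = (1, -8, 1)
i: (-4)·1 - (-2)·(-8) = -4 - 16 = -20
j: (-2)·1 - (-1)·1 = -2 - (-1) = -1
k: (-1)·(-8) - (-4)·1 = 8 - (-4) = 12
AB × AC = (-20, -1, 12)
|AB × AC| = √545 ≈ 23.3452
area = ½ · 23.3452 ≈ 11.673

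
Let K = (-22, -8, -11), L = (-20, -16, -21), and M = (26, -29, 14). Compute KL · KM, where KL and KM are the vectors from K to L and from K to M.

KL = L − K = (2, -8, -10)
KM = M − K = (48, -21, 25)
KL · KM = 2·48 + (-8)·(-21) + (-10)·25 = 96 + 168 - 250 = 14

14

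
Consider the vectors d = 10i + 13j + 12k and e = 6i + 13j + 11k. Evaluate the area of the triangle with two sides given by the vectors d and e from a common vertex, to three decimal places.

32.852

i: 13·11 - 12·13 = 143 - 156 = -13
j: 12·6 - 10·11 = 72 - 110 = -38
k: 10·13 - 13·6 = 130 - 78 = 52
d × e = (-13, -38, 52)
|d × e| = √((-13)² + (-38)² + 52²) = √4317 ≈ 65.7039
area = ½ · 65.7039 ≈ 32.852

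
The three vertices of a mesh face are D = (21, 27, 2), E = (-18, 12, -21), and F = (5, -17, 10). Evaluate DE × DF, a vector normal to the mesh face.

(-1132, 680, 1476)

DE = (-39, -15, -23)
DF = (-16, -44, 8)
i: (-15)·8 - (-23)·(-44) = -120 - 1012 = -1132
j: (-23)·(-16) - (-39)·8 = 368 - (-312) = 680
k: (-39)·(-44) - (-15)·(-16) = 1716 - 240 = 1476
DE × DF = (-1132, 680, 1476)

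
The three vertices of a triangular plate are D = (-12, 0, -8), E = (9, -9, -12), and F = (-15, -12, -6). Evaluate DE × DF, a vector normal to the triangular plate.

DE = (21, -9, -4)
DF = (-3, -12, 2)
i: (-9)·2 - (-4)·(-12) = -18 - 48 = -66
j: (-4)·(-3) - 21·2 = 12 - 42 = -30
k: 21·(-12) - (-9)·(-3) = -252 - 27 = -279
DE × DF = (-66, -30, -279)

(-66, -30, -279)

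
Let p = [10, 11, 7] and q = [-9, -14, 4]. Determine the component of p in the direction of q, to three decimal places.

p · q = 10·(-9) + 11·(-14) + 7·4 = -90 - 154 + 28 = -216
|q| = √(81 + 196 + 16) = √293 ≈ 17.1172
comp_q p = -216 / √293 ≈ -12.619

-12.619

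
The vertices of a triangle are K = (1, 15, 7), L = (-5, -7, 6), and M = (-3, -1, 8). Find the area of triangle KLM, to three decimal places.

KL = (-6, -22, -1),  KM = (-4, -16, 1)
i: (-22)·1 - (-1)·(-16) = -22 - 16 = -38
j: (-1)·(-4) - (-6)·1 = 4 - (-6) = 10
k: (-6)·(-16) - (-22)·(-4) = 96 - 88 = 8
KL × KM = (-38, 10, 8)
|KL × KM| = √1608 ≈ 40.0999
area = ½ · 40.0999 ≈ 20.050

20.050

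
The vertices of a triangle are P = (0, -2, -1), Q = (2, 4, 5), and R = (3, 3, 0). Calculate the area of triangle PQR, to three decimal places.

14.967

PQ = (2, 6, 6),  PR = (3, 5, 1)
i: 6·1 - 6·5 = 6 - 30 = -24
j: 6·3 - 2·1 = 18 - 2 = 16
k: 2·5 - 6·3 = 10 - 18 = -8
PQ × PR = (-24, 16, -8)
|PQ × PR| = √896 ≈ 29.9333
area = ½ · 29.9333 ≈ 14.967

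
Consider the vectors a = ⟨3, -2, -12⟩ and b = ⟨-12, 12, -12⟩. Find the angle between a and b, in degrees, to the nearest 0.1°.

71.2

a · b = 3·(-12) + (-2)·12 + (-12)·(-12) = -36 - 24 + 144 = 84
|a|² = 9 + 4 + 144 = 157,  |a| = √157 ≈ 12.529964
|b|² = 144 + 144 + 144 = 432,  |b| = √432 ≈ 20.784610
cos θ = 84 / (12.529964 · 20.784610) ≈ 0.32254
θ = arccos(0.32254) ≈ 71.2°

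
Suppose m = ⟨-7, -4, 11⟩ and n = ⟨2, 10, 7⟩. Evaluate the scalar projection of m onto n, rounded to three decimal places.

1.859

m · n = (-7)·2 + (-4)·10 + 11·7 = -14 - 40 + 77 = 23
|n| = √(4 + 100 + 49) = √153 ≈ 12.3693
comp_n m = 23 / √153 ≈ 1.859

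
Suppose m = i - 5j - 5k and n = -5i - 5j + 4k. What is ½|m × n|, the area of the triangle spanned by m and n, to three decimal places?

29.009

i: (-5)·4 - (-5)·(-5) = -20 - 25 = -45
j: (-5)·(-5) - 1·4 = 25 - 4 = 21
k: 1·(-5) - (-5)·(-5) = -5 - 25 = -30
m × n = (-45, 21, -30)
|m × n| = √((-45)² + 21² + (-30)²) = √3366 ≈ 58.0172
area = ½ · 58.0172 ≈ 29.009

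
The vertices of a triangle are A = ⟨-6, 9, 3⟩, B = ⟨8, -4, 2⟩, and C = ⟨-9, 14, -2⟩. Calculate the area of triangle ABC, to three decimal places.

52.891

AB = (14, -13, -1),  AC = (-3, 5, -5)
i: (-13)·(-5) - (-1)·5 = 65 - (-5) = 70
j: (-1)·(-3) - 14·(-5) = 3 - (-70) = 73
k: 14·5 - (-13)·(-3) = 70 - 39 = 31
AB × AC = (70, 73, 31)
|AB × AC| = √11190 ≈ 105.7828
area = ½ · 105.7828 ≈ 52.891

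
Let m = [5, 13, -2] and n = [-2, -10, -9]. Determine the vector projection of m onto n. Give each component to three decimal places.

(1.319, 6.595, 5.935)

m · n = 5·(-2) + 13·(-10) + (-2)·(-9) = -10 - 130 + 18 = -122
|n|² = 4 + 100 + 81 = 185
proj_n m = (-122/185) · (-2, -10, -9) ≈ (1.319, 6.595, 5.935)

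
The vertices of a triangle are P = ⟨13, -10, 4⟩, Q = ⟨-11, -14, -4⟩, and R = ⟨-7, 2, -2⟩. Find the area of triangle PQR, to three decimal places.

193.701

PQ = (-24, -4, -8),  PR = (-20, 12, -6)
i: (-4)·(-6) - (-8)·12 = 24 - (-96) = 120
j: (-8)·(-20) - (-24)·(-6) = 160 - 144 = 16
k: (-24)·12 - (-4)·(-20) = -288 - 80 = -368
PQ × PR = (120, 16, -368)
|PQ × PR| = √150080 ≈ 387.4016
area = ½ · 387.4016 ≈ 193.701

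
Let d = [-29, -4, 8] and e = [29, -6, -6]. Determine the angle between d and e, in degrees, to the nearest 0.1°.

d · e = (-29)·29 + (-4)·(-6) + 8·(-6) = -841 + 24 - 48 = -865
|d|² = 841 + 16 + 64 = 921,  |d| = √921 ≈ 30.347982
|e|² = 841 + 36 + 36 = 913,  |e| = √913 ≈ 30.215890
cos θ = -865 / (30.347982 · 30.215890) ≈ -0.94330
θ = arccos(-0.94330) ≈ 160.6°

160.6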